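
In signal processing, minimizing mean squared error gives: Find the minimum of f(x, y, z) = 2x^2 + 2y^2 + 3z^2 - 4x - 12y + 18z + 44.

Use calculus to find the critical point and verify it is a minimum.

f(x,y,z) = 2x^2 + 2y^2 + 3z^2 - 4x - 12y + 18z + 44
df/dx = 4x + (-4) = 0 => x = 1
df/dy = 4y + (-12) = 0 => y = 3
df/dz = 6z + (18) = 0 => z = -3
f(1,3,-3) = 2*(1)^2 + 2*(3)^2 + 3*(-3)^2 + -4*(1) + -12*(3) + 18*(-3) + 44 = -3
Hessian is diagonal with entries 4, 4, 6 > 0, confirmed minimum.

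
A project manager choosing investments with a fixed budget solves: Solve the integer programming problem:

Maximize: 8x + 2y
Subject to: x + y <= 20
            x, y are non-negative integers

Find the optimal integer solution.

Objective: 8x + 2y, constraint: x + y <= 20
Coefficient of x is 8 >= coefficient of y is 2, so allocate the entire budget to x.
Optimal: x = 20, y = 0, value = 160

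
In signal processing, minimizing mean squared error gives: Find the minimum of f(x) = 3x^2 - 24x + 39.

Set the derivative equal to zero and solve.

f(x) = 3x^2 - 24x + 39
f'(x) = 6x + (-24) = 0
x = 24/6 = 4
f(4) = -9
Since f''(x) = 6 > 0, this is a minimum.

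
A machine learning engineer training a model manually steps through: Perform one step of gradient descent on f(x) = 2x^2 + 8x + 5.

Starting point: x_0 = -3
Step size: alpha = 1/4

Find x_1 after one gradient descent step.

f(x) = 2x^2 + 8x + 5
f'(x) = 4x + 8
f'(-3) = 4*-3 + (8) = -4
x_1 = x_0 - alpha * f'(x_0) = -3 - 1/4 * -4 = -2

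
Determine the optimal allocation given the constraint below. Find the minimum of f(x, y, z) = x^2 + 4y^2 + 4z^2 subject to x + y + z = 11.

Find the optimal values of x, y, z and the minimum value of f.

Using Lagrange multipliers on f = x^2 + 4y^2 + 4z^2 with constraint x + y + z = 11:
Conditions: 2*1*x = lambda, 2*4*y = lambda, 2*4*z = lambda
So x = lambda/2, y = lambda/8, z = lambda/8
Substituting into constraint: lambda * (3/4) = 11
lambda = 44/3
x = 22/3, y = 11/6, z = 11/6
Minimum value = 242/3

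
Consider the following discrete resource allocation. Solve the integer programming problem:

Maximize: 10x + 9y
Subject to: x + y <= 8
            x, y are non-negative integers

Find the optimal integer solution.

Objective: 10x + 9y, constraint: x + y <= 8
Coefficient of x is 10 >= coefficient of y is 9, so allocate the entire budget to x.
Optimal: x = 8, y = 0, value = 80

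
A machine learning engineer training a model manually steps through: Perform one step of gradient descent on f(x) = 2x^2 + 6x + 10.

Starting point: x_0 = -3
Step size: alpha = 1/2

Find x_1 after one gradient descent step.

f(x) = 2x^2 + 6x + 10
f'(x) = 4x + 6
f'(-3) = 4*-3 + (6) = -6
x_1 = x_0 - alpha * f'(x_0) = -3 - 1/2 * -6 = 0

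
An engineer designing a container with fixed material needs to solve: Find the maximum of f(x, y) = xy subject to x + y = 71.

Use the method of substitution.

Substitute y = 71 - x into f(x,y) = xy:
g(x) = x(71 - x) = 71x - x^2
g'(x) = 71 - 2x = 0  =>  x = 71/2
y = 71 - 71/2 = 71/2
Maximum value = (71/2) * (71/2) = 5041/4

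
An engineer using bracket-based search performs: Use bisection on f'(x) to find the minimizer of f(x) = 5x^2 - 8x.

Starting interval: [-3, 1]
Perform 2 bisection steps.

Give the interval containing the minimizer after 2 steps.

Finding critical point of f(x) = 5x^2 - 8x using bisection on f'(x) = 10x + -8.
f'(x) = 0 when x = 4/5.
Starting interval: [-3, 1]
Step 1: mid = -1, f'(mid) = -18, new interval = [-1, 1]
Step 2: mid = 0, f'(mid) = -8, new interval = [0, 1]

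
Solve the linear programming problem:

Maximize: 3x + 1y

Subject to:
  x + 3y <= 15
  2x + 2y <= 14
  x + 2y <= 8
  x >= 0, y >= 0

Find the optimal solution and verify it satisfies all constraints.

Feasible vertices: (0, 0), (0, 4), (6, 1), (7, 0)
Objective 3x + 1y at each vertex:
  (0, 0): 0
  (0, 4): 4
  (6, 1): 19
  (7, 0): 21
Maximum is 21 at (7, 0).
Verify constraints at (x, y) = (7, 0):
  1*7 + 3*0 = 7 <= 15
  2*7 + 2*0 = 14 <= 14 (active)
  1*7 + 2*0 = 7 <= 8
  x = 7 >= 0, y = 0 >= 0. All constraints satisfied.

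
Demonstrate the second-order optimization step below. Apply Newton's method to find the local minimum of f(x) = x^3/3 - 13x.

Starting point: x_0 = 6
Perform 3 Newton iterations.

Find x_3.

f(x) = x^3/3 - 13x
f'(x) = x^2 - 13, f''(x) = 2x
Newton update: x_{n+1} = x_n - (x_n^2 - 13)/(2*x_n)
Step 1: x_0 = 6, f'=23, f''=12, x_1 = 49/12
Step 2: x_1 = 49/12, f'=529/144, f''=49/6, x_2 = 4273/1176
Step 3: x_2 = 4273/1176, f'=279841/1382976, f''=4273/588, x_3 = 36237217/10050096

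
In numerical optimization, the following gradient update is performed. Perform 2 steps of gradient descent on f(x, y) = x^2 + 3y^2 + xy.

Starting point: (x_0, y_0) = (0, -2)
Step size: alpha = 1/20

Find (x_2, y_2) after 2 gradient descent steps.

f(x,y) = x^2 + 3y^2 + xy
grad_x = 2x + 1y, grad_y = 6y + 1x
Step 1: grad = (-2, -12), (1/10, -7/5)
Step 2: grad = (-6/5, -83/10), (4/25, -197/200)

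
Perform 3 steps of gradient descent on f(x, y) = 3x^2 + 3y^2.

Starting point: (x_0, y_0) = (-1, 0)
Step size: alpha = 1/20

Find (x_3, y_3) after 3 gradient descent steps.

f(x,y) = 3x^2 + 3y^2
grad_x = 6x + 0y, grad_y = 6y + 0x
Step 1: grad = (-6, 0), (-7/10, 0)
Step 2: grad = (-21/5, 0), (-49/100, 0)
Step 3: grad = (-147/50, 0), (-343/1000, 0)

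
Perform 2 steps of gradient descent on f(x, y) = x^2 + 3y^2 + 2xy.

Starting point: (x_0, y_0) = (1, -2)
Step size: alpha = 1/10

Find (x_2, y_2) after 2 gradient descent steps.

f(x,y) = x^2 + 3y^2 + 2xy
grad_x = 2x + 2y, grad_y = 6y + 2x
Step 1: grad = (-2, -10), (6/5, -1)
Step 2: grad = (2/5, -18/5), (29/25, -16/25)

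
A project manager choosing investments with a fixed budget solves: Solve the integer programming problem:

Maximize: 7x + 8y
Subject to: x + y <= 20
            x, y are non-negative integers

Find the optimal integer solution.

Objective: 7x + 8y, constraint: x + y <= 20
Coefficient of y is 8 > coefficient of x is 7, so allocate the entire budget to y.
Optimal: x = 0, y = 20, value = 160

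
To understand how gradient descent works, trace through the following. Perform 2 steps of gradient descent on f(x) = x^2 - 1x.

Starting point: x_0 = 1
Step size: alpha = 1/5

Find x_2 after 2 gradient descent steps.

f(x) = x^2 - 1x, f'(x) = 2x + (-1)
Step 1: f'(1) = 1, x_1 = 1 - 1/5 * 1 = 4/5
Step 2: f'(4/5) = 3/5, x_2 = 4/5 - 1/5 * 3/5 = 17/25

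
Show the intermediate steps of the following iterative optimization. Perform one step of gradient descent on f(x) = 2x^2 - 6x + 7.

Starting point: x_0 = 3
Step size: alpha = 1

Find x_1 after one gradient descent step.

f(x) = 2x^2 - 6x + 7
f'(x) = 4x - 6
f'(3) = 4*3 + (-6) = 6
x_1 = x_0 - alpha * f'(x_0) = 3 - 1 * 6 = -3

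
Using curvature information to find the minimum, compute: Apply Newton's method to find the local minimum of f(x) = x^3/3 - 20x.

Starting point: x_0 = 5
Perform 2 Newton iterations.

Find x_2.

f(x) = x^3/3 - 20x
f'(x) = x^2 - 20, f''(x) = 2x
Newton update: x_{n+1} = x_n - (x_n^2 - 20)/(2*x_n)
Step 1: x_0 = 5, f'=5, f''=10, x_1 = 9/2
Step 2: x_1 = 9/2, f'=1/4, f''=9, x_2 = 161/36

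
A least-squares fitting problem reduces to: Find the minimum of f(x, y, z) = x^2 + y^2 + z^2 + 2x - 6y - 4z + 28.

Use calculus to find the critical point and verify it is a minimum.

f(x,y,z) = x^2 + y^2 + z^2 + 2x - 6y - 4z + 28
df/dx = 2x + (2) = 0 => x = -1
df/dy = 2y + (-6) = 0 => y = 3
df/dz = 2z + (-4) = 0 => z = 2
f(-1,3,2) = 1*(-1)^2 + 1*(3)^2 + 1*(2)^2 + 2*(-1) + -6*(3) + -4*(2) + 28 = 14
Hessian is diagonal with entries 2, 2, 2 > 0, confirmed minimum.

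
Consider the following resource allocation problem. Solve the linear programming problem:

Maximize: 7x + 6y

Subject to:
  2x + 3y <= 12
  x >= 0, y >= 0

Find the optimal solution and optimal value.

The feasible region has vertices at [(0, 0), (6, 0), (0, 4)].
Checking objective 7x + 6y at each vertex:
  (0, 0): 7*0 + 6*0 = 0
  (6, 0): 7*6 + 6*0 = 42
  (0, 4): 7*0 + 6*4 = 24
Maximum is 42 at (6, 0).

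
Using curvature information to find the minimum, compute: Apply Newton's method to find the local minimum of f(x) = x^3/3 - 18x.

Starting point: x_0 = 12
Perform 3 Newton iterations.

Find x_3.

f(x) = x^3/3 - 18x
f'(x) = x^2 - 18, f''(x) = 2x
Newton update: x_{n+1} = x_n - (x_n^2 - 18)/(2*x_n)
Step 1: x_0 = 12, f'=126, f''=24, x_1 = 27/4
Step 2: x_1 = 27/4, f'=441/16, f''=27/2, x_2 = 113/24
Step 3: x_2 = 113/24, f'=2401/576, f''=113/12, x_3 = 23137/5424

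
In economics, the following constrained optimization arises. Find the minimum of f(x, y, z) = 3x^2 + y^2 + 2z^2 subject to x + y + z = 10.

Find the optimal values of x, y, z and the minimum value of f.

Using Lagrange multipliers on f = 3x^2 + y^2 + 2z^2 with constraint x + y + z = 10:
Conditions: 2*3*x = lambda, 2*1*y = lambda, 2*2*z = lambda
So x = lambda/6, y = lambda/2, z = lambda/4
Substituting into constraint: lambda * (11/12) = 10
lambda = 120/11
x = 20/11, y = 60/11, z = 30/11
Minimum value = 600/11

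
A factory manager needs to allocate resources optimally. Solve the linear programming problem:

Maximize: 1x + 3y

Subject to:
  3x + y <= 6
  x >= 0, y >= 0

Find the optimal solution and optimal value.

The feasible region has vertices at [(0, 0), (2, 0), (0, 6)].
Checking objective 1x + 3y at each vertex:
  (0, 0): 1*0 + 3*0 = 0
  (2, 0): 1*2 + 3*0 = 2
  (0, 6): 1*0 + 3*6 = 18
Maximum is 18 at (0, 6).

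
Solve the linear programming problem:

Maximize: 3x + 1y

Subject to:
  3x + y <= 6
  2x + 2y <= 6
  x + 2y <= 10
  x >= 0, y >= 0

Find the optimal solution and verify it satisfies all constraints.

Feasible vertices: (0, 0), (0, 3), (3/2, 3/2), (2, 0)
Objective 3x + 1y at each vertex:
  (0, 0): 0
  (0, 3): 3
  (3/2, 3/2): 6
  (2, 0): 6
Maximum is 6 at (3/2, 3/2).
Verify constraints at (x, y) = (3/2, 3/2):
  3*(3/2) + 1*(3/2) = 6 <= 6 (active)
  2*(3/2) + 2*(3/2) = 6 <= 6 (active)
  1*(3/2) + 2*(3/2) = 9/2 <= 10
  x = 3/2 >= 0, y = 3/2 >= 0. All constraints satisfied.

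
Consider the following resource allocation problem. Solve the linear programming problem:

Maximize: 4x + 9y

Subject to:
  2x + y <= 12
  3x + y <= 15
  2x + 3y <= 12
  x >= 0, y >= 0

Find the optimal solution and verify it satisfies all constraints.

Feasible vertices: (0, 0), (0, 4), (33/7, 6/7), (5, 0)
Objective 4x + 9y at each vertex:
  (0, 0): 0
  (0, 4): 36
  (33/7, 6/7): 186/7
  (5, 0): 20
Maximum is 36 at (0, 4).
Verify constraints at (x, y) = (0, 4):
  2*0 + 1*4 = 4 <= 12
  3*0 + 1*4 = 4 <= 15
  2*0 + 3*4 = 12 <= 12 (active)
  x = 0 >= 0, y = 4 >= 0. All constraints satisfied.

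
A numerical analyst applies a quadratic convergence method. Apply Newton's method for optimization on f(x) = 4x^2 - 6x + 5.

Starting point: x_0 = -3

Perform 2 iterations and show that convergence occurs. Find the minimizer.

f(x) = 4x^2 - 6x + 5, f'(x) = 8x + (-6), f''(x) = 8
Step 1: f'(-3) = -30, x_1 = -3 - -30/8 = 3/4
Step 2: f'(3/4) = 0, x_2 = 3/4 (converged)
Newton's method converges in 1 step for quadratics.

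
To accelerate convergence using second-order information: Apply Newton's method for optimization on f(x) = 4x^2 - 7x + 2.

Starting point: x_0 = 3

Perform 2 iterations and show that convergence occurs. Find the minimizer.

f(x) = 4x^2 - 7x + 2, f'(x) = 8x + (-7), f''(x) = 8
Step 1: f'(3) = 17, x_1 = 3 - 17/8 = 7/8
Step 2: f'(7/8) = 0, x_2 = 7/8 (converged)
Newton's method converges in 1 step for quadratics.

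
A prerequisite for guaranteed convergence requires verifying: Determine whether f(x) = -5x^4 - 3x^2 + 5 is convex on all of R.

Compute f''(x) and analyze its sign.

f(x) = -5x^4 - 3x^2 + 5
f'(x) = -20x^3 + -6x
f''(x) = -60x^2 + -6
f''(x) = -60x^2 + -6 <= -6 < 0 for all x
Therefore, f is concave on R.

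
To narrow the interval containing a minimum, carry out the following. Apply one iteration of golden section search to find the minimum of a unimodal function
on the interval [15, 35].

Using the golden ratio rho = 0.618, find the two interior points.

Golden section search on [15, 35].
Golden ratio rho = 0.618 (approx).
Interior points:
  x_1 = 15 + (1-0.618)*20 = 22.6400
  x_2 = 15 + 0.618*20 = 27.3600
Compare f(x_1) and f(x_2) to determine which subinterval to keep.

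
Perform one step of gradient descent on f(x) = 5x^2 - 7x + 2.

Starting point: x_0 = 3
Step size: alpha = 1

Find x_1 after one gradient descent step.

f(x) = 5x^2 - 7x + 2
f'(x) = 10x - 7
f'(3) = 10*3 + (-7) = 23
x_1 = x_0 - alpha * f'(x_0) = 3 - 1 * 23 = -20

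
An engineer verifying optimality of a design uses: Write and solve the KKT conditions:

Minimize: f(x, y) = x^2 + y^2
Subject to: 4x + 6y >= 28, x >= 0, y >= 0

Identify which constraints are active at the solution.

KKT conditions for min x^2 + y^2 s.t. 4x + 6y >= 28, x >= 0, y >= 0:
Stationarity: 2x = mu*4 + mu_x, 2y = mu*6 + mu_y, with mu, mu_x, mu_y >= 0
Complementary slackness: mu*(4x + 6y - 28) = 0, mu_x*x = 0, mu_y*y = 0
(0, 0) is infeasible (4*0 + 6*0 < 28), so if mu = 0 stationarity would force x = mu_x/2 >= 0, y = mu_y/2 >= 0 with mu_x*x = mu_y*y = 0, i.e. x = y = 0: contradiction. Hence mu > 0 and 4x + 6y = 28 is active.
Try x > 0, y > 0 (so mu_x = mu_y = 0): x = 4*mu/2, y = 6*mu/2
Substitute: 4*(4*mu/2) + 6*(6*mu/2) = 28
  mu*52/2 = 28 => mu = 14/13
x* = 28/13 > 0, y* = 42/13 > 0, consistent with mu_x = mu_y = 0.
f is convex and the constraints are linear, so this KKT point is the global minimum.
f* = 196/13
Active constraints: 4x + 6y >= 28 (holds with equality, mu = 14/13 > 0); x >= 0 and y >= 0 are inactive (mu_x = mu_y = 0).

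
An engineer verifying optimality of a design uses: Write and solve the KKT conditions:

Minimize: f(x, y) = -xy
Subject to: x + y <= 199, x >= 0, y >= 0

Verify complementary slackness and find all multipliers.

Problem: min -xy s.t. x + y <= 199 (multiplier lambda), x >= 0 (mu_x), y >= 0 (mu_y)
KKT stationarity: -y + lambda - mu_x = 0, -x + lambda - mu_y = 0, with lambda, mu_x, mu_y >= 0
Complementary slackness: lambda*(x + y - 199) = 0, mu_x*x = 0, mu_y*y = 0
If lambda = 0: y = -mu_x <= 0 and x = -mu_y <= 0 force x = y = 0 with f = 0; but x = y = 199/2 is feasible with f = -39601/4 < 0, so this is not the minimum. Hence lambda > 0 and x + y = 199.
Try x > 0, y > 0 (so mu_x = mu_y = 0): y = lambda, x = lambda => x = y = lambda
x + y = 199 => 2*lambda = 199 => lambda = 199/2
x* = y* = 199/2 > 0, consistent with mu_x = mu_y = 0.
(Any feasible point with x = 0 or y = 0 has f = 0 > -39601/4, so the minimum is not on those boundaries.)
min(-xy) = -39601/4 (i.e. max xy = 39601/4)
Multipliers: lambda = 199/2, mu_x = 0, mu_y = 0
Complementary slackness: lambda*(x + y - 199) = 199/2*(199/2 + 199/2 - 199) = 0, mu_x*x = 0*199/2 = 0, mu_y*y = 0*199/2 = 0. Satisfied.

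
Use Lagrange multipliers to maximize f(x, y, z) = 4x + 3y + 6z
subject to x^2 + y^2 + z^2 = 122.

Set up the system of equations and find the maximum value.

Lagrange conditions: 4 = 2*lambda*x, 3 = 2*lambda*y, 6 = 2*lambda*z
So x:4 = y:3 = z:6, i.e. x = 4t, y = 3t, z = 6t
Constraint: t^2*(4^2 + 3^2 + 6^2) = 122
  t^2 * 61 = 122  =>  t = sqrt(2)
Maximum = 4*4t + 3*3t + 6*6t = 61*sqrt(2) = sqrt(7442)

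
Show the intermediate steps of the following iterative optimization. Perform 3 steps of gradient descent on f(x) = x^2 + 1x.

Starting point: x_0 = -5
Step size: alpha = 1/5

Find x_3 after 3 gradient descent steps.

f(x) = x^2 + 1x, f'(x) = 2x + (1)
Step 1: f'(-5) = -9, x_1 = -5 - 1/5 * -9 = -16/5
Step 2: f'(-16/5) = -27/5, x_2 = -16/5 - 1/5 * -27/5 = -53/25
Step 3: f'(-53/25) = -81/25, x_3 = -53/25 - 1/5 * -81/25 = -184/125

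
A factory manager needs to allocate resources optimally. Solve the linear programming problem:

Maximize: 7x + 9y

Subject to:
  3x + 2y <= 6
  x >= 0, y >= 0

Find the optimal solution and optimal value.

The feasible region has vertices at [(0, 0), (2, 0), (0, 3)].
Checking objective 7x + 9y at each vertex:
  (0, 0): 7*0 + 9*0 = 0
  (2, 0): 7*2 + 9*0 = 14
  (0, 3): 7*0 + 9*3 = 27
Maximum is 27 at (0, 3).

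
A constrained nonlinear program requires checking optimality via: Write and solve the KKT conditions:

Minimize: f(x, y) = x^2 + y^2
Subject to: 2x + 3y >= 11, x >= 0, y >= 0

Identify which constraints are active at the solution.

KKT conditions for min x^2 + y^2 s.t. 2x + 3y >= 11, x >= 0, y >= 0:
Stationarity: 2x = mu*2 + mu_x, 2y = mu*3 + mu_y, with mu, mu_x, mu_y >= 0
Complementary slackness: mu*(2x + 3y - 11) = 0, mu_x*x = 0, mu_y*y = 0
(0, 0) is infeasible (2*0 + 3*0 < 11), so if mu = 0 stationarity would force x = mu_x/2 >= 0, y = mu_y/2 >= 0 with mu_x*x = mu_y*y = 0, i.e. x = y = 0: contradiction. Hence mu > 0 and 2x + 3y = 11 is active.
Try x > 0, y > 0 (so mu_x = mu_y = 0): x = 2*mu/2, y = 3*mu/2
Substitute: 2*(2*mu/2) + 3*(3*mu/2) = 11
  mu*13/2 = 11 => mu = 22/13
x* = 22/13 > 0, y* = 33/13 > 0, consistent with mu_x = mu_y = 0.
f is convex and the constraints are linear, so this KKT point is the global minimum.
f* = 121/13
Active constraints: 2x + 3y >= 11 (holds with equality, mu = 22/13 > 0); x >= 0 and y >= 0 are inactive (mu_x = mu_y = 0).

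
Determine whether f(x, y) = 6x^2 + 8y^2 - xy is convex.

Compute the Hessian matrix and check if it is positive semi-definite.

f(x,y) = 6x^2 + 8y^2 - xy
Hessian H = [[12, -1], [-1, 16]]
trace(H) = 28, det(H) = 191
Eigenvalues: (28 +/- sqrt(20)) / 2 = 16.24, 11.76
Since both eigenvalues > 0, f is convex.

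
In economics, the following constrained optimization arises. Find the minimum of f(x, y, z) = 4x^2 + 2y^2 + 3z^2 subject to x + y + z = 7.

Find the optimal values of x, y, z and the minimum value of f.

Using Lagrange multipliers on f = 4x^2 + 2y^2 + 3z^2 with constraint x + y + z = 7:
Conditions: 2*4*x = lambda, 2*2*y = lambda, 2*3*z = lambda
So x = lambda/8, y = lambda/4, z = lambda/6
Substituting into constraint: lambda * (13/24) = 7
lambda = 168/13
x = 21/13, y = 42/13, z = 28/13
Minimum value = 588/13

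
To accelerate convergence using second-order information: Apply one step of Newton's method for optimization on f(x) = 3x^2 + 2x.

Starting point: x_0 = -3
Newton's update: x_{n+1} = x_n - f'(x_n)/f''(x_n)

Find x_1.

f(x) = 3x^2 + 2x
f'(x) = 6x + (2), f''(x) = 6
Newton step: x_1 = x_0 - f'(x_0)/f''(x_0)
f'(-3) = -16
x_1 = -3 - -16/6 = -1/3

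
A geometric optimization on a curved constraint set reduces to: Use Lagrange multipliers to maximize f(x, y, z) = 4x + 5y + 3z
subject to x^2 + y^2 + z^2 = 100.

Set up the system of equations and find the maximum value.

Lagrange conditions: 4 = 2*lambda*x, 5 = 2*lambda*y, 3 = 2*lambda*z
So x:4 = y:5 = z:3, i.e. x = 4t, y = 5t, z = 3t
Constraint: t^2*(4^2 + 5^2 + 3^2) = 100
  t^2 * 50 = 100  =>  t = sqrt(2)
Maximum = 4*4t + 5*5t + 3*3t = 50*sqrt(2) = sqrt(5000)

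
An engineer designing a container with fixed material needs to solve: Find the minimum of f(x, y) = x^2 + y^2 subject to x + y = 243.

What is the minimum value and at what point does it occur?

Substitute y = 243 - x into f(x,y) = x^2 + y^2:
g(x) = x^2 + (243 - x)^2 = 2x^2 - 486x + 59049
g'(x) = 4x - 486 = 0  =>  x = 243/2
y = 243 - 243/2 = 243/2
Minimum value = (243/2)^2 + (243/2)^2 = 59049/2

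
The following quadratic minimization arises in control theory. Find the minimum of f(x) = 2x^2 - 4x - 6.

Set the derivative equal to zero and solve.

f(x) = 2x^2 - 4x - 6
f'(x) = 4x + (-4) = 0
x = 4/4 = 1
f(1) = -8
Since f''(x) = 4 > 0, this is a minimum.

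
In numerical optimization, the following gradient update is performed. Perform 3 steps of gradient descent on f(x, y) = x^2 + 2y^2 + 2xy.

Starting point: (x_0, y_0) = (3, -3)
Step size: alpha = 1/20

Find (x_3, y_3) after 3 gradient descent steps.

f(x,y) = x^2 + 2y^2 + 2xy
grad_x = 2x + 2y, grad_y = 4y + 2x
Step 1: grad = (0, -6), (3, -27/10)
Step 2: grad = (3/5, -24/5), (297/100, -123/50)
Step 3: grad = (51/50, -39/10), (2919/1000, -453/200)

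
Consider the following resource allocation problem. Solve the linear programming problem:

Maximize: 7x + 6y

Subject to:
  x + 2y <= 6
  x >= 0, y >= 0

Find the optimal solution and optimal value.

The feasible region has vertices at [(0, 0), (6, 0), (0, 3)].
Checking objective 7x + 6y at each vertex:
  (0, 0): 7*0 + 6*0 = 0
  (6, 0): 7*6 + 6*0 = 42
  (0, 3): 7*0 + 6*3 = 18
Maximum is 42 at (6, 0).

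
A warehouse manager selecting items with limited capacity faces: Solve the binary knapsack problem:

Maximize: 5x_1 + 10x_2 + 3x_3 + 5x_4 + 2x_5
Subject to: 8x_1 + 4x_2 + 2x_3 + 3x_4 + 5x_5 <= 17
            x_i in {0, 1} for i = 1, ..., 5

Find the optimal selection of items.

Items: item 1 (v=5, w=8), item 2 (v=10, w=4), item 3 (v=3, w=2), item 4 (v=5, w=3), item 5 (v=2, w=5)
Capacity: 17
Checking all 32 subsets (w = total weight, v = total value):
  {}: w = 0, v = 0
  {1}: w = 8, v = 5
  {2}: w = 4, v = 10
  {3}: w = 2, v = 3
  {4}: w = 3, v = 5
  {5}: w = 5, v = 2
  {1, 2}: w = 12, v = 15
  {1, 3}: w = 10, v = 8
  {1, 4}: w = 11, v = 10
  {1, 5}: w = 13, v = 7
  {2, 3}: w = 6, v = 13
  {2, 4}: w = 7, v = 15
  {2, 5}: w = 9, v = 12
  {3, 4}: w = 5, v = 8
  {3, 5}: w = 7, v = 5
  {4, 5}: w = 8, v = 7
  {1, 2, 3}: w = 14, v = 18
  {1, 2, 4}: w = 15, v = 20
  {1, 2, 5}: w = 17, v = 17
  {1, 3, 4}: w = 13, v = 13
  {1, 3, 5}: w = 15, v = 10
  {1, 4, 5}: w = 16, v = 12
  {2, 3, 4}: w = 9, v = 18
  {2, 3, 5}: w = 11, v = 15
  {2, 4, 5}: w = 12, v = 17
  {3, 4, 5}: w = 10, v = 10
  {1, 2, 3, 4}: w = 17, v = 23
  {1, 2, 3, 5}: w = 19 > 17, infeasible
  {1, 2, 4, 5}: w = 20 > 17, infeasible
  {1, 3, 4, 5}: w = 18 > 17, infeasible
  {2, 3, 4, 5}: w = 14, v = 20
  {1, 2, 3, 4, 5}: w = 22 > 17, infeasible
Best feasible subset: items [1, 2, 3, 4]
Total weight: 17 <= 17, total value: 23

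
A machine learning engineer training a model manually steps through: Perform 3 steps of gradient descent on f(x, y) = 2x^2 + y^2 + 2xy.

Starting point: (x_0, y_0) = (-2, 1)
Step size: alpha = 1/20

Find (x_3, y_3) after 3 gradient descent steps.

f(x,y) = 2x^2 + y^2 + 2xy
grad_x = 4x + 2y, grad_y = 2y + 2x
Step 1: grad = (-6, -2), (-17/10, 11/10)
Step 2: grad = (-23/5, -6/5), (-147/100, 29/25)
Step 3: grad = (-89/25, -31/50), (-323/250, 1191/1000)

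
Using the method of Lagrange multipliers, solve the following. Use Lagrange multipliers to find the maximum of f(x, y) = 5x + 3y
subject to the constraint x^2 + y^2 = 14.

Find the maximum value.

Set up Lagrange conditions: grad f = lambda * grad g
  5 = 2*lambda*x
  3 = 2*lambda*y
From these: x/y = 5/3, so x = 5t, y = 3t for some t.
Substitute into constraint: (5t)^2 + (3t)^2 = 14
  t^2 * 34 = 14
  t = sqrt(14/34)
Maximum = 5*x + 3*y = (5^2 + 3^2)*t = 34 * sqrt(14/34) = sqrt(476)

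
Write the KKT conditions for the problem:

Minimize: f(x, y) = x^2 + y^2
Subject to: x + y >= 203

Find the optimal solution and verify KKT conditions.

KKT conditions for min x^2 + y^2 s.t. x + y >= 203:
Stationarity: 2x = mu, 2y = mu
So x = y = mu/2.
Complementary slackness: mu*(x + y - 203) = 0
Primal feasibility: x + y >= 203; dual feasibility: mu >= 0
If mu = 0 then x = y = 0, but 0 + 0 < 203 is infeasible, so the constraint is active.
Constraint active: x + y = 2*(mu/2) = 203 => mu = 203
x = y = 203/2, f = 41209/2
Verify: stationarity 2*(203/2) = 203 = mu; primal 203/2 + 203/2 = 203 >= 203; dual mu = 203 >= 0; complementary slackness 203*(203 - 203) = 0. All KKT conditions hold.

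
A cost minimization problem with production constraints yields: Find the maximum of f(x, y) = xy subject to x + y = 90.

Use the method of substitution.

Substitute y = 90 - x into f(x,y) = xy:
g(x) = x(90 - x) = 90x - x^2
g'(x) = 90 - 2x = 0  =>  x = 45
y = 90 - 45 = 45
Maximum value = 45 * 45 = 2025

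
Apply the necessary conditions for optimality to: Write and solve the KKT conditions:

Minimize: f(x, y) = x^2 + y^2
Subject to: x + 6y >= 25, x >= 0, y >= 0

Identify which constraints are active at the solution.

KKT conditions for min x^2 + y^2 s.t. 1x + 6y >= 25, x >= 0, y >= 0:
Stationarity: 2x = mu*1 + mu_x, 2y = mu*6 + mu_y, with mu, mu_x, mu_y >= 0
Complementary slackness: mu*(x + 6y - 25) = 0, mu_x*x = 0, mu_y*y = 0
(0, 0) is infeasible (1*0 + 6*0 < 25), so if mu = 0 stationarity would force x = mu_x/2 >= 0, y = mu_y/2 >= 0 with mu_x*x = mu_y*y = 0, i.e. x = y = 0: contradiction. Hence mu > 0 and x + 6y = 25 is active.
Try x > 0, y > 0 (so mu_x = mu_y = 0): x = 1*mu/2, y = 6*mu/2
Substitute: 1*(1*mu/2) + 6*(6*mu/2) = 25
  mu*37/2 = 25 => mu = 50/37
x* = 25/37 > 0, y* = 150/37 > 0, consistent with mu_x = mu_y = 0.
f is convex and the constraints are linear, so this KKT point is the global minimum.
f* = 625/37
Active constraints: x + 6y >= 25 (holds with equality, mu = 50/37 > 0); x >= 0 and y >= 0 are inactive (mu_x = mu_y = 0).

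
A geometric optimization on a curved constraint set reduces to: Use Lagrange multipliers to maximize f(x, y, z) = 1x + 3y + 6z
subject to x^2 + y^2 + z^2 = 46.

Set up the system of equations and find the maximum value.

Lagrange conditions: 1 = 2*lambda*x, 3 = 2*lambda*y, 6 = 2*lambda*z
So x:1 = y:3 = z:6, i.e. x = 1t, y = 3t, z = 6t
Constraint: t^2*(1^2 + 3^2 + 6^2) = 46
  t^2 * 46 = 46  =>  t = sqrt(1)
Maximum = 1*1t + 3*3t + 6*6t = 46*sqrt(1) = 46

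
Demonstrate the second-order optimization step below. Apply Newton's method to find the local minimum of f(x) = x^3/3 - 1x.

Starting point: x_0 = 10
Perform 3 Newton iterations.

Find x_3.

f(x) = x^3/3 - 1x
f'(x) = x^2 - 1, f''(x) = 2x
Newton update: x_{n+1} = x_n - (x_n^2 - 1)/(2*x_n)
Step 1: x_0 = 10, f'=99, f''=20, x_1 = 101/20
Step 2: x_1 = 101/20, f'=9801/400, f''=101/10, x_2 = 10601/4040
Step 3: x_2 = 10601/4040, f'=96059601/16321600, f''=10601/2020, x_3 = 128702801/85656080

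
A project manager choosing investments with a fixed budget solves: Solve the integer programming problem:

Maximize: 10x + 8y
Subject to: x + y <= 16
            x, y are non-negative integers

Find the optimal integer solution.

Objective: 10x + 8y, constraint: x + y <= 16
Coefficient of x is 10 >= coefficient of y is 8, so allocate the entire budget to x.
Optimal: x = 16, y = 0, value = 160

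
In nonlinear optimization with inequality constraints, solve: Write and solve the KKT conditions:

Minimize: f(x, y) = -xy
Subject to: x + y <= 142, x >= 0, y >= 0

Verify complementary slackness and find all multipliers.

Problem: min -xy s.t. x + y <= 142 (multiplier lambda), x >= 0 (mu_x), y >= 0 (mu_y)
KKT stationarity: -y + lambda - mu_x = 0, -x + lambda - mu_y = 0, with lambda, mu_x, mu_y >= 0
Complementary slackness: lambda*(x + y - 142) = 0, mu_x*x = 0, mu_y*y = 0
If lambda = 0: y = -mu_x <= 0 and x = -mu_y <= 0 force x = y = 0 with f = 0; but x = y = 71 is feasible with f = -5041 < 0, so this is not the minimum. Hence lambda > 0 and x + y = 142.
Try x > 0, y > 0 (so mu_x = mu_y = 0): y = lambda, x = lambda => x = y = lambda
x + y = 142 => 2*lambda = 142 => lambda = 71
x* = y* = 71 > 0, consistent with mu_x = mu_y = 0.
(Any feasible point with x = 0 or y = 0 has f = 0 > -5041, so the minimum is not on those boundaries.)
min(-xy) = -5041 (i.e. max xy = 5041)
Multipliers: lambda = 71, mu_x = 0, mu_y = 0
Complementary slackness: lambda*(x + y - 142) = 71*(71 + 71 - 142) = 0, mu_x*x = 0*71 = 0, mu_y*y = 0*71 = 0. Satisfied.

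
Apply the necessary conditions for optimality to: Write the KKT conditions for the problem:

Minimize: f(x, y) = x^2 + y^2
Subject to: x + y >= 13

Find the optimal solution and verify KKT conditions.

KKT conditions for min x^2 + y^2 s.t. x + y >= 13:
Stationarity: 2x = mu, 2y = mu
So x = y = mu/2.
Complementary slackness: mu*(x + y - 13) = 0
Primal feasibility: x + y >= 13; dual feasibility: mu >= 0
If mu = 0 then x = y = 0, but 0 + 0 < 13 is infeasible, so the constraint is active.
Constraint active: x + y = 2*(mu/2) = 13 => mu = 13
x = y = 13/2, f = 169/2
Verify: stationarity 2*(13/2) = 13 = mu; primal 13/2 + 13/2 = 13 >= 13; dual mu = 13 >= 0; complementary slackness 13*(13 - 13) = 0. All KKT conditions hold.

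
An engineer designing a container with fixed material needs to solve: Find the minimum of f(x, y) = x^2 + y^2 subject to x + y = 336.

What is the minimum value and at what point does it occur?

Substitute y = 336 - x into f(x,y) = x^2 + y^2:
g(x) = x^2 + (336 - x)^2 = 2x^2 - 672x + 112896
g'(x) = 4x - 672 = 0  =>  x = 168
y = 336 - 168 = 168
Minimum value = 168^2 + 168^2 = 56448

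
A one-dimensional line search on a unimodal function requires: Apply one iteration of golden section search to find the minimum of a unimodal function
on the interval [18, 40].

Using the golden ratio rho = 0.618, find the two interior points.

Golden section search on [18, 40].
Golden ratio rho = 0.618 (approx).
Interior points:
  x_1 = 18 + (1-0.618)*22 = 26.4040
  x_2 = 18 + 0.618*22 = 31.5960
Compare f(x_1) and f(x_2) to determine which subinterval to keep.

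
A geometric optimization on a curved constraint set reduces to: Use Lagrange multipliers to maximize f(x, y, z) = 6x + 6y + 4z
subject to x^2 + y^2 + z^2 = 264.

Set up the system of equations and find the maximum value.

Lagrange conditions: 6 = 2*lambda*x, 6 = 2*lambda*y, 4 = 2*lambda*z
So x:6 = y:6 = z:4, i.e. x = 6t, y = 6t, z = 4t
Constraint: t^2*(6^2 + 6^2 + 4^2) = 264
  t^2 * 88 = 264  =>  t = sqrt(3)
Maximum = 6*6t + 6*6t + 4*4t = 88*sqrt(3) = sqrt(23232)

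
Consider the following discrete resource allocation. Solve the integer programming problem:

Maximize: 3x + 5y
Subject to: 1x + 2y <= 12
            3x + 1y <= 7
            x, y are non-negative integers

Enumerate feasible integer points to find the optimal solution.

Constraint 1: 1x + 2y <= 12
Constraint 2: 3x + 1y <= 7
Feasible x range (need y >= 0): 0 <= x <= min(12/1, 7/3) => x in {0, ..., 2}.
Enumerate feasible integer points row by row (the coefficient of y is 5 > 0, so for each x the largest feasible y gives the best value):
  x = 0: y <= min((12 - 1*0)/2, (7 - 3*0)/1) => y in {0, ..., 6}; best 3*0 + 5*6 = 30
  x = 1: y <= min((12 - 1*1)/2, (7 - 3*1)/1) => y in {0, ..., 4}; best 3*1 + 5*4 = 23
  x = 2: y <= min((12 - 1*2)/2, (7 - 3*2)/1) => y in {0, ..., 1}; best 3*2 + 5*1 = 11
The maximum 3x + 5y = 30 is achieved at x = 0, y = 6.
Check: 1*0 + 2*6 = 12 <= 12 and 3*0 + 1*6 = 6 <= 7.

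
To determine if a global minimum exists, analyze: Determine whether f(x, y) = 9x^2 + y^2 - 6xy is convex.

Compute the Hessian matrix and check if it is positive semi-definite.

f(x,y) = 9x^2 + y^2 - 6xy
Hessian H = [[18, -6], [-6, 2]]
trace(H) = 20, det(H) = 0
Eigenvalues: (20 +/- sqrt(400)) / 2 = 20, 0
Since both eigenvalues >= 0, f is convex.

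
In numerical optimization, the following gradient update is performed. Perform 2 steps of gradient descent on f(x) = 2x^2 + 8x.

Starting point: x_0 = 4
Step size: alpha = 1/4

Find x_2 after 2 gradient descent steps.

f(x) = 2x^2 + 8x, f'(x) = 4x + (8)
Step 1: f'(4) = 24, x_1 = 4 - 1/4 * 24 = -2
Step 2: f'(-2) = 0, x_2 = -2 - 1/4 * 0 = -2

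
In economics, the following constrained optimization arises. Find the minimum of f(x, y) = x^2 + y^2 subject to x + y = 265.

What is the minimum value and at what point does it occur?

Substitute y = 265 - x into f(x,y) = x^2 + y^2:
g(x) = x^2 + (265 - x)^2 = 2x^2 - 530x + 70225
g'(x) = 4x - 530 = 0  =>  x = 265/2
y = 265 - 265/2 = 265/2
Minimum value = (265/2)^2 + (265/2)^2 = 70225/2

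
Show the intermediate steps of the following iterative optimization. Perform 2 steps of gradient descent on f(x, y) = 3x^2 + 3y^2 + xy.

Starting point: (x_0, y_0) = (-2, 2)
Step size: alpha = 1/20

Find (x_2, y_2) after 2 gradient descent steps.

f(x,y) = 3x^2 + 3y^2 + xy
grad_x = 6x + 1y, grad_y = 6y + 1x
Step 1: grad = (-10, 10), (-3/2, 3/2)
Step 2: grad = (-15/2, 15/2), (-9/8, 9/8)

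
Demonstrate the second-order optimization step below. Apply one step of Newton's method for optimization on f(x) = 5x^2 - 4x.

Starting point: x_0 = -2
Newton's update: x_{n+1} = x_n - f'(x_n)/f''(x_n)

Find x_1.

f(x) = 5x^2 - 4x
f'(x) = 10x + (-4), f''(x) = 10
Newton step: x_1 = x_0 - f'(x_0)/f''(x_0)
f'(-2) = -24
x_1 = -2 - -24/10 = 2/5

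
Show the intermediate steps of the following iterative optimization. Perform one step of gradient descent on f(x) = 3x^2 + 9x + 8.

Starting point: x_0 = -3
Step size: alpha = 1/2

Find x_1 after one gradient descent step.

f(x) = 3x^2 + 9x + 8
f'(x) = 6x + 9
f'(-3) = 6*-3 + (9) = -9
x_1 = x_0 - alpha * f'(x_0) = -3 - 1/2 * -9 = 3/2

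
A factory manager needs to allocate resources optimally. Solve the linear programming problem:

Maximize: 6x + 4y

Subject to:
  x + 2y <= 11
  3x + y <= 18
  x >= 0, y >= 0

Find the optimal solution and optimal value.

Feasible vertices: (0, 0), (0, 11/2), (5, 3), (6, 0)
Objective 6x + 4y at each:
  (0, 0): 0
  (0, 11/2): 22
  (5, 3): 42
  (6, 0): 36
Maximum is 42 at (5, 3).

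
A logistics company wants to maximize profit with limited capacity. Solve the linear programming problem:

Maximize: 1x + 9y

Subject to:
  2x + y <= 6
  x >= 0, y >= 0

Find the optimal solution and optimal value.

The feasible region has vertices at [(0, 0), (3, 0), (0, 6)].
Checking objective 1x + 9y at each vertex:
  (0, 0): 1*0 + 9*0 = 0
  (3, 0): 1*3 + 9*0 = 3
  (0, 6): 1*0 + 9*6 = 54
Maximum is 54 at (0, 6).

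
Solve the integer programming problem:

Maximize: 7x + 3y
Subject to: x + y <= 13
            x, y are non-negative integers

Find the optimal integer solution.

Objective: 7x + 3y, constraint: x + y <= 13
Coefficient of x is 7 >= coefficient of y is 3, so allocate the entire budget to x.
Optimal: x = 13, y = 0, value = 91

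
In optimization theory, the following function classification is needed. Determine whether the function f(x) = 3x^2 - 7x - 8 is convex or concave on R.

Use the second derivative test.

f(x) = 3x^2 - 7x - 8
f'(x) = 6x - 7
f''(x) = 6
Since f''(x) = 6 > 0 for all x, f is convex on R.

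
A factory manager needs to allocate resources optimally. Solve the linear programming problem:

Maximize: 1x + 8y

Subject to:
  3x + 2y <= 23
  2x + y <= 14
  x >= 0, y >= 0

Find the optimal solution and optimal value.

Feasible vertices: (0, 0), (0, 23/2), (5, 4), (7, 0)
Objective 1x + 8y at each:
  (0, 0): 0
  (0, 23/2): 92
  (5, 4): 37
  (7, 0): 7
Maximum is 92 at (0, 23/2).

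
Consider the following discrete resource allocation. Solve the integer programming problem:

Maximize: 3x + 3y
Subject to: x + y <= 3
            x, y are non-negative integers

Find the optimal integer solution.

Objective: 3x + 3y, constraint: x + y <= 3
Coefficient of x is 3 >= coefficient of y is 3, so allocate the entire budget to x.
Optimal: x = 3, y = 0, value = 9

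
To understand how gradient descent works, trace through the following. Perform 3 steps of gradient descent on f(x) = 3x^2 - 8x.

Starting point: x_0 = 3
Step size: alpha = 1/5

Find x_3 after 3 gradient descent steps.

f(x) = 3x^2 - 8x, f'(x) = 6x + (-8)
Step 1: f'(3) = 10, x_1 = 3 - 1/5 * 10 = 1
Step 2: f'(1) = -2, x_2 = 1 - 1/5 * -2 = 7/5
Step 3: f'(7/5) = 2/5, x_3 = 7/5 - 1/5 * 2/5 = 33/25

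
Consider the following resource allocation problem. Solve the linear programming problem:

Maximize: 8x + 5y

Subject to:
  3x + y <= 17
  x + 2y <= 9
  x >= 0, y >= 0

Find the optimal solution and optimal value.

Feasible vertices: (0, 0), (0, 9/2), (5, 2), (17/3, 0)
Objective 8x + 5y at each:
  (0, 0): 0
  (0, 9/2): 45/2
  (5, 2): 50
  (17/3, 0): 136/3
Maximum is 50 at (5, 2).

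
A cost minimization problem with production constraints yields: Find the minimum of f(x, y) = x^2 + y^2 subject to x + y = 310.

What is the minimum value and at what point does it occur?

Substitute y = 310 - x into f(x,y) = x^2 + y^2:
g(x) = x^2 + (310 - x)^2 = 2x^2 - 620x + 96100
g'(x) = 4x - 620 = 0  =>  x = 155
y = 310 - 155 = 155
Minimum value = 155^2 + 155^2 = 48050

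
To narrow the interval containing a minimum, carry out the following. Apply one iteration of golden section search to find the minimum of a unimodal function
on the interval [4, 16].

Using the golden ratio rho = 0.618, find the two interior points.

Golden section search on [4, 16].
Golden ratio rho = 0.618 (approx).
Interior points:
  x_1 = 4 + (1-0.618)*12 = 8.5840
  x_2 = 4 + 0.618*12 = 11.4160
Compare f(x_1) and f(x_2) to determine which subinterval to keep.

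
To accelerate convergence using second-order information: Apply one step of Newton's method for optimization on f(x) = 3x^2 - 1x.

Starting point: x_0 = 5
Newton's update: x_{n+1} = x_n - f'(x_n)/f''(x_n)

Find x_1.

f(x) = 3x^2 - 1x
f'(x) = 6x + (-1), f''(x) = 6
Newton step: x_1 = x_0 - f'(x_0)/f''(x_0)
f'(5) = 29
x_1 = 5 - 29/6 = 1/6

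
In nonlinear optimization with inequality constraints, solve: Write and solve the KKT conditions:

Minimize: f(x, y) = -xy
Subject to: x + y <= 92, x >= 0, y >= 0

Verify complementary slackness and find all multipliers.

Problem: min -xy s.t. x + y <= 92 (multiplier lambda), x >= 0 (mu_x), y >= 0 (mu_y)
KKT stationarity: -y + lambda - mu_x = 0, -x + lambda - mu_y = 0, with lambda, mu_x, mu_y >= 0
Complementary slackness: lambda*(x + y - 92) = 0, mu_x*x = 0, mu_y*y = 0
If lambda = 0: y = -mu_x <= 0 and x = -mu_y <= 0 force x = y = 0 with f = 0; but x = y = 46 is feasible with f = -2116 < 0, so this is not the minimum. Hence lambda > 0 and x + y = 92.
Try x > 0, y > 0 (so mu_x = mu_y = 0): y = lambda, x = lambda => x = y = lambda
x + y = 92 => 2*lambda = 92 => lambda = 46
x* = y* = 46 > 0, consistent with mu_x = mu_y = 0.
(Any feasible point with x = 0 or y = 0 has f = 0 > -2116, so the minimum is not on those boundaries.)
min(-xy) = -2116 (i.e. max xy = 2116)
Multipliers: lambda = 46, mu_x = 0, mu_y = 0
Complementary slackness: lambda*(x + y - 92) = 46*(46 + 46 - 92) = 0, mu_x*x = 0*46 = 0, mu_y*y = 0*46 = 0. Satisfied.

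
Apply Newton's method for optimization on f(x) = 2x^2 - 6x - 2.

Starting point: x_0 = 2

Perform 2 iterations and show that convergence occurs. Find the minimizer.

f(x) = 2x^2 - 6x - 2, f'(x) = 4x + (-6), f''(x) = 4
Step 1: f'(2) = 2, x_1 = 2 - 2/4 = 3/2
Step 2: f'(3/2) = 0, x_2 = 3/2 (converged)
Newton's method converges in 1 step for quadratics.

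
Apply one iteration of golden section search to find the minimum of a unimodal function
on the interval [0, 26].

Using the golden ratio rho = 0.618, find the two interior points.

Golden section search on [0, 26].
Golden ratio rho = 0.618 (approx).
Interior points:
  x_1 = 0 + (1-0.618)*26 = 9.9320
  x_2 = 0 + 0.618*26 = 16.0680
Compare f(x_1) and f(x_2) to determine which subinterval to keep.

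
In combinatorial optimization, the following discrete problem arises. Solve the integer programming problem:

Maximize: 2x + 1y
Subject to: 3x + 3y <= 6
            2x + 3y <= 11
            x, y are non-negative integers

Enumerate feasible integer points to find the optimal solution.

Constraint 1: 3x + 3y <= 6
Constraint 2: 2x + 3y <= 11
Feasible x range (need y >= 0): 0 <= x <= min(6/3, 11/2) => x in {0, ..., 2}.
Enumerate feasible integer points row by row (the coefficient of y is 1 > 0, so for each x the largest feasible y gives the best value):
  x = 0: y <= min((6 - 3*0)/3, (11 - 2*0)/3) => y in {0, ..., 2}; best 2*0 + 1*2 = 2
  x = 1: y <= min((6 - 3*1)/3, (11 - 2*1)/3) => y in {0, ..., 1}; best 2*1 + 1*1 = 3
  x = 2: y <= min((6 - 3*2)/3, (11 - 2*2)/3) => y in {0}; best 2*2 + 1*0 = 4
The maximum 2x + 1y = 4 is achieved at x = 2, y = 0.
Check: 3*2 + 3*0 = 6 <= 6 and 2*2 + 3*0 = 4 <= 11.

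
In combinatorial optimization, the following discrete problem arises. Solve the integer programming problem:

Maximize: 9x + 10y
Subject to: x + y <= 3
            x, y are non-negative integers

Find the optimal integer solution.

Objective: 9x + 10y, constraint: x + y <= 3
Coefficient of y is 10 > coefficient of x is 9, so allocate the entire budget to y.
Optimal: x = 0, y = 3, value = 30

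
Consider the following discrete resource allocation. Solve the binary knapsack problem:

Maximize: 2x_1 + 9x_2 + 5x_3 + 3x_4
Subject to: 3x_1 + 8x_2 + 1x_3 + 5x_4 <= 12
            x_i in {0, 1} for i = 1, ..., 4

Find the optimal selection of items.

Items: item 1 (v=2, w=3), item 2 (v=9, w=8), item 3 (v=5, w=1), item 4 (v=3, w=5)
Capacity: 12
Checking all 16 subsets (w = total weight, v = total value):
  {}: w = 0, v = 0
  {1}: w = 3, v = 2
  {2}: w = 8, v = 9
  {3}: w = 1, v = 5
  {4}: w = 5, v = 3
  {1, 2}: w = 11, v = 11
  {1, 3}: w = 4, v = 7
  {1, 4}: w = 8, v = 5
  {2, 3}: w = 9, v = 14
  {2, 4}: w = 13 > 12, infeasible
  {3, 4}: w = 6, v = 8
  {1, 2, 3}: w = 12, v = 16
  {1, 2, 4}: w = 16 > 12, infeasible
  {1, 3, 4}: w = 9, v = 10
  {2, 3, 4}: w = 14 > 12, infeasible
  {1, 2, 3, 4}: w = 17 > 12, infeasible
Best feasible subset: items [1, 2, 3]
Total weight: 12 <= 12, total value: 16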